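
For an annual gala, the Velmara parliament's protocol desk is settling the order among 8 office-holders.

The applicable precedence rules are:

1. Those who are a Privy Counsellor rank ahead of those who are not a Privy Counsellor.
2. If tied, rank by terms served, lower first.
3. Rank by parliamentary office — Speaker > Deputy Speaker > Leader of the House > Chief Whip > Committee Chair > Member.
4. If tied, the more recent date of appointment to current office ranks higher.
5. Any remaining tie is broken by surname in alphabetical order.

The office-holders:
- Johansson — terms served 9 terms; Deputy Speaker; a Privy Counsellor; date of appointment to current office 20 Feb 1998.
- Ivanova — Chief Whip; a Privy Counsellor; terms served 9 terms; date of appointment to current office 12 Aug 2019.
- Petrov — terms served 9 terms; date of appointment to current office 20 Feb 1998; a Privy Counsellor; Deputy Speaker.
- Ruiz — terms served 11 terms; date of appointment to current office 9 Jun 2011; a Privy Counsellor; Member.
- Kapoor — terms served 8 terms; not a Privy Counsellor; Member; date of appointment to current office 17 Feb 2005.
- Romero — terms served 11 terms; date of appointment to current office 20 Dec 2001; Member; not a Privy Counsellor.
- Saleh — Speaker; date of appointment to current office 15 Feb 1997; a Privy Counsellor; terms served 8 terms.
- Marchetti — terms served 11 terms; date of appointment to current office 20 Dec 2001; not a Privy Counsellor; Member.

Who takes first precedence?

By the first rule: Saleh, Johansson, Petrov, Ivanova and Ruiz (each a Privy Counsellor); then Kapoor, Marchetti and Romero (each not a Privy Counsellor).
Among Saleh, Johansson, Petrov, Ivanova and Ruiz, by terms served (lower first): Saleh (8 terms) before Johansson, Petrov and Ivanova (9 terms) before Ruiz (11 terms).
Among Johansson, Petrov and Ivanova, by parliamentary office: Johansson and Petrov (Deputy Speaker) before Ivanova (Chief Whip).
Johansson and Petrov both have date of appointment to current office 20 Feb 1998, so the next rule applies.
Among Johansson and Petrov, alphabetically by surname: Johansson before Petrov.
Among Kapoor, Marchetti and Romero, by terms served (lower first): Kapoor (8 terms) before Marchetti and Romero (11 terms).
Marchetti and Romero are each Member, so the next rule applies.
Marchetti and Romero both have date of appointment to current office 20 Dec 2001, so the next rule applies.
Among Marchetti and Romero, alphabetically by surname: Marchetti before Romero.
Order: Saleh, Johansson, Petrov, Ivanova, Ruiz, Kapoor, Marchetti, Romero.

Saleh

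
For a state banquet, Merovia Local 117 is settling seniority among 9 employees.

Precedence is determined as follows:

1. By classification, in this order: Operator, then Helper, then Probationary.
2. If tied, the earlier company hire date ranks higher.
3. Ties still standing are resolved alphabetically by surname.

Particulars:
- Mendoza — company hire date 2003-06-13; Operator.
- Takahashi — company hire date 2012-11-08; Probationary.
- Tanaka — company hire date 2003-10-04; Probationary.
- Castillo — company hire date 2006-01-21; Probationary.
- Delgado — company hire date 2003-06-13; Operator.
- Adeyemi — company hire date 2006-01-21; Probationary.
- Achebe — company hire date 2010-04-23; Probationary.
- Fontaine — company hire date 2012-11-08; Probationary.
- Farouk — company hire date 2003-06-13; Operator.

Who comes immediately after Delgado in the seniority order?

Farouk

By classification: Delgado, Farouk and Mendoza (Operator); then Tanaka, Adeyemi, Castillo, Achebe, Fontaine and Takahashi (Probationary).
Delgado, Farouk and Mendoza all have company hire date 2003-06-13, so the next rule applies.
Among Delgado, Farouk and Mendoza, alphabetically by surname: Delgado before Farouk before Mendoza.
Among Tanaka, Adeyemi, Castillo, Achebe, Fontaine and Takahashi, by company hire date (earlier first): Tanaka (2003-10-04) before Adeyemi and Castillo (2006-01-21) before Achebe (2010-04-23) before Fontaine and Takahashi (2012-11-08).
Among Adeyemi and Castillo, alphabetically by surname: Adeyemi before Castillo.
Among Fontaine and Takahashi, alphabetically by surname: Fontaine before Takahashi.
Order: Delgado, Farouk, Mendoza, Tanaka, Adeyemi, Castillo, Achebe, Fontaine, Takahashi.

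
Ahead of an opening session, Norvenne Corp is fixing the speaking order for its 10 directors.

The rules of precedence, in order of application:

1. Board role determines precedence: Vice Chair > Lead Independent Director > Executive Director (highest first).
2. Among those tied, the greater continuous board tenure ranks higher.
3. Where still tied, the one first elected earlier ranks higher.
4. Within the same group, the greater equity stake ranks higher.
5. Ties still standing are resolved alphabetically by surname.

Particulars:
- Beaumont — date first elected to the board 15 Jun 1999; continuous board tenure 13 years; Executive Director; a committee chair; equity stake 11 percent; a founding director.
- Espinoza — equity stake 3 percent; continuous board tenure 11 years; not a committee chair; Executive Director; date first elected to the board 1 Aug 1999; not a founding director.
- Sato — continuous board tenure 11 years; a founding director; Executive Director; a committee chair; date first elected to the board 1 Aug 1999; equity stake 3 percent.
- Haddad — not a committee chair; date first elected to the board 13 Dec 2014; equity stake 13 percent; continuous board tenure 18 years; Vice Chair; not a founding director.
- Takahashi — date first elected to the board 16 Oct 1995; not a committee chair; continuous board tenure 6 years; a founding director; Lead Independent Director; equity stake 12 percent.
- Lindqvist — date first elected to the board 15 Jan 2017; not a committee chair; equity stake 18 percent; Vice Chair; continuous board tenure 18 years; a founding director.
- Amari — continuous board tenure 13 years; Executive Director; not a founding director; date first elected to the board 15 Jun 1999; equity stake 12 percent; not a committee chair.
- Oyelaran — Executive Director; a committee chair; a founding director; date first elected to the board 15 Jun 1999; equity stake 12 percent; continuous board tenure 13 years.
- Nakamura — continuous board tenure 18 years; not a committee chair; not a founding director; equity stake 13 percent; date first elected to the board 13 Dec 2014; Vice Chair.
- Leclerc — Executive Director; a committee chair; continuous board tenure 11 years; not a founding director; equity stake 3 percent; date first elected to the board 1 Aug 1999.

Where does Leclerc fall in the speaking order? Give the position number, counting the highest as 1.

By board role: Haddad, Nakamura and Lindqvist (Vice Chair); then Takahashi (Lead Independent Director); then Amari, Oyelaran, Beaumont, Espinoza, Leclerc and Sato (Executive Director).
Haddad, Nakamura and Lindqvist all have continuous board tenure 18 years, so the next rule applies.
Among Haddad, Nakamura and Lindqvist, by date first elected to the board (earlier first): Haddad and Nakamura (13 Dec 2014) before Lindqvist (15 Jan 2017).
Haddad and Nakamura both have equity stake 13 percent, so the next rule applies.
Among Haddad and Nakamura, alphabetically by surname: Haddad before Nakamura.
Among Amari, Oyelaran, Beaumont, Espinoza, Leclerc and Sato, by continuous board tenure (higher first): Amari, Oyelaran and Beaumont (13 years) before Espinoza, Leclerc and Sato (11 years).
Amari, Oyelaran and Beaumont all have date first elected to the board 15 Jun 1999, so the next rule applies.
Among Amari, Oyelaran and Beaumont, by equity stake (higher first): Amari and Oyelaran (12 percent) before Beaumont (11 percent).
Among Amari and Oyelaran, alphabetically by surname: Amari before Oyelaran.
Espinoza, Leclerc and Sato all have date first elected to the board 1 Aug 1999, so the next rule applies.
Espinoza, Leclerc and Sato all have equity stake 3 percent, so the next rule applies.
Among Espinoza, Leclerc and Sato, alphabetically by surname: Espinoza before Leclerc before Sato.
Order: Haddad, Nakamura, Lindqvist, Takahashi, Amari, Oyelaran, Beaumont, Espinoza, Leclerc, Sato. So position 9.

9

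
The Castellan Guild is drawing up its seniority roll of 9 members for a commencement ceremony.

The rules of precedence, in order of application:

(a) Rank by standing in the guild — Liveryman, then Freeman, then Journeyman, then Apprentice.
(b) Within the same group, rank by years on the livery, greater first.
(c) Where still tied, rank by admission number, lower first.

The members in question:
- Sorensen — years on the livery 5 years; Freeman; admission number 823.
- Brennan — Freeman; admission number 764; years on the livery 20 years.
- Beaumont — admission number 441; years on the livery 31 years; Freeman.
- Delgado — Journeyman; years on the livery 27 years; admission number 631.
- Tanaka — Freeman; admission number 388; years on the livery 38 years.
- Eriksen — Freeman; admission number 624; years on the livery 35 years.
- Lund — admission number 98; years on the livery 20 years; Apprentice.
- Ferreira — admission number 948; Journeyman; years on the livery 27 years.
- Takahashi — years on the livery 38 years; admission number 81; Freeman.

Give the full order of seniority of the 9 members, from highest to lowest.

Takahashi, Tanaka, Eriksen, Beaumont, Brennan, Sorensen, Delgado, Ferreira, Lund

By standing in the guild: Takahashi, Tanaka, Eriksen, Beaumont, Brennan and Sorensen (Freeman); then Delgado and Ferreira (Journeyman); then Lund (Apprentice).
Among Takahashi, Tanaka, Eriksen, Beaumont, Brennan and Sorensen, by years on the livery (higher first): Takahashi and Tanaka (38 years) before Eriksen (35 years) before Beaumont (31 years) before Brennan (20 years) before Sorensen (5 years).
Among Takahashi and Tanaka, by admission number (lower first): Takahashi (81) before Tanaka (388).
Delgado and Ferreira both have years on the livery 27 years, so the next rule applies.
Among Delgado and Ferreira, by admission number (lower first): Delgado (631) before Ferreira (948).
Full order: Takahashi, Tanaka, Eriksen, Beaumont, Brennan, Sorensen, Delgado, Ferreira, Lund.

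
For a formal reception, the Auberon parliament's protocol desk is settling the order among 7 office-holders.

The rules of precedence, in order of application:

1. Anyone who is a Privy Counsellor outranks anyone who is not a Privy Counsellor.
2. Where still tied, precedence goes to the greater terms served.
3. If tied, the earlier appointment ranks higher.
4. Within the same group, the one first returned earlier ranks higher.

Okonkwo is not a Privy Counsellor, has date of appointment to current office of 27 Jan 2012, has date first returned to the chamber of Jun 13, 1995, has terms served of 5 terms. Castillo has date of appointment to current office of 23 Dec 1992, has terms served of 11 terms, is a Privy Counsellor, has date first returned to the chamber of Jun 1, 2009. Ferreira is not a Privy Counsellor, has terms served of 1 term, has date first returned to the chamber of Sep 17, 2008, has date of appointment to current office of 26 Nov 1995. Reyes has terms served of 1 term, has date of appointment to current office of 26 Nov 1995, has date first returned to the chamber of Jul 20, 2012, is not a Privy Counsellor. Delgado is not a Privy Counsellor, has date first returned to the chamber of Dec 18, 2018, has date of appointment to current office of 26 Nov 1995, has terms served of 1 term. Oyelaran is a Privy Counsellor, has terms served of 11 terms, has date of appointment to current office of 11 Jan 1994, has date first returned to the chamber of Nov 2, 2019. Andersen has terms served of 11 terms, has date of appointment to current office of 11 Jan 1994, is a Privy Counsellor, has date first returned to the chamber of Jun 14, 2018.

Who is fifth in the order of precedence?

By the first rule: Castillo, Andersen and Oyelaran (each a Privy Counsellor); then Okonkwo, Ferreira, Reyes and Delgado (each not a Privy Counsellor).
Castillo, Andersen and Oyelaran all have terms served 11 terms, so the next rule applies.
Among Castillo, Andersen and Oyelaran, by date of appointment to current office (earlier first): Castillo (23 Dec 1992) before Andersen and Oyelaran (11 Jan 1994).
Among Andersen and Oyelaran, by date first returned to the chamber (earlier first): Andersen (Jun 14, 2018) before Oyelaran (Nov 2, 2019).
Among Okonkwo, Ferreira, Reyes and Delgado, by terms served (higher first): Okonkwo (5 terms) before Ferreira, Reyes and Delgado (1 term).
Ferreira, Reyes and Delgado all have date of appointment to current office 26 Nov 1995, so the next rule applies.
Among Ferreira, Reyes and Delgado, by date first returned to the chamber (earlier first): Ferreira (Sep 17, 2008) before Reyes (Jul 20, 2012) before Delgado (Dec 18, 2018).
Order: Castillo, Andersen, Oyelaran, Okonkwo, Ferreira, Reyes, Delgado.

Ferreira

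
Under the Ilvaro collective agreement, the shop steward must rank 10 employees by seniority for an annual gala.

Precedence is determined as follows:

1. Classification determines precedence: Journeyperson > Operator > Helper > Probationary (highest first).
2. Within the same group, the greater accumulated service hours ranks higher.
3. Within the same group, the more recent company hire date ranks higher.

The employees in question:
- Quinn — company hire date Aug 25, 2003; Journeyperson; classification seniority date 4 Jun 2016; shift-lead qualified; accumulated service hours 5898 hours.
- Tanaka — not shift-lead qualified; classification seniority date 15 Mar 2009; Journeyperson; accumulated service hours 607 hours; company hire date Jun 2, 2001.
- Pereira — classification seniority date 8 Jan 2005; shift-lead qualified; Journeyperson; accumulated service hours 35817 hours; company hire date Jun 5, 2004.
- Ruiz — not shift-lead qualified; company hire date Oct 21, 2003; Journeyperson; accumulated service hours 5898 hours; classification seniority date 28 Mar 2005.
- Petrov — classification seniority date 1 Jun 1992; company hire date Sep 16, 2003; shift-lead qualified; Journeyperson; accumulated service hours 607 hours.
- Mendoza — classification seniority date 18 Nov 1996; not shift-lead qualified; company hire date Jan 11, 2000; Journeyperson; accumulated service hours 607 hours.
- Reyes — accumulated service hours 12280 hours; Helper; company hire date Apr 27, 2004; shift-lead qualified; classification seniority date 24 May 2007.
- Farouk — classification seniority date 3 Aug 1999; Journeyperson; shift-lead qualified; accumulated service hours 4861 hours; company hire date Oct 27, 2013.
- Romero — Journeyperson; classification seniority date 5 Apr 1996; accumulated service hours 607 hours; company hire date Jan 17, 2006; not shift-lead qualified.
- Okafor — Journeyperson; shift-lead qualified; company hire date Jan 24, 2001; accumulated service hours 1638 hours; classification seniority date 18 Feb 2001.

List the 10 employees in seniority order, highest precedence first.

Pereira, Ruiz, Quinn, Farouk, Okafor, Romero, Petrov, Tanaka, Mendoza, Reyes

By classification: Pereira, Ruiz, Quinn, Farouk, Okafor, Romero, Petrov, Tanaka and Mendoza (Journeyperson); then Reyes (Helper).
Among Pereira, Ruiz, Quinn, Farouk, Okafor, Romero, Petrov, Tanaka and Mendoza, by accumulated service hours (higher first): Pereira (35817 hours) before Ruiz and Quinn (5898 hours) before Farouk (4861 hours) before Okafor (1638 hours) before Romero, Petrov, Tanaka and Mendoza (607 hours).
Among Ruiz and Quinn, by company hire date (later first): Ruiz (Oct 21, 2003) before Quinn (Aug 25, 2003).
Among Romero, Petrov, Tanaka and Mendoza, by company hire date (later first): Romero (Jan 17, 2006) before Petrov (Sep 16, 2003) before Tanaka (Jun 2, 2001) before Mendoza (Jan 11, 2000).
Full order: Pereira, Ruiz, Quinn, Farouk, Okafor, Romero, Petrov, Tanaka, Mendoza, Reyes.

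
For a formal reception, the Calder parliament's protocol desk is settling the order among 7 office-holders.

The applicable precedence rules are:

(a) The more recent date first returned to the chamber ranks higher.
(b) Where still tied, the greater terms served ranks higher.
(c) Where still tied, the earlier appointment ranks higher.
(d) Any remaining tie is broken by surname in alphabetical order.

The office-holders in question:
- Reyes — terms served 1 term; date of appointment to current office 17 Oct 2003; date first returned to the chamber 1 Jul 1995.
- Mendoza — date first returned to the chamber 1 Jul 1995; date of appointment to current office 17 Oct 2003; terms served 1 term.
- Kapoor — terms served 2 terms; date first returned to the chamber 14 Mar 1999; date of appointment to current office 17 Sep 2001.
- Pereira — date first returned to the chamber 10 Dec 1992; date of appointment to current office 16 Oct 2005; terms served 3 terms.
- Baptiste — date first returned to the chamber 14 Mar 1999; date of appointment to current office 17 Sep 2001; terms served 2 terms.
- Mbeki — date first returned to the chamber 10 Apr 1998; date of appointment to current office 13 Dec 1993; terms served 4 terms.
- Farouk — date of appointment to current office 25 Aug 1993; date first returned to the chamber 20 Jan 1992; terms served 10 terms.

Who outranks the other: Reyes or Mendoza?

Mendoza

By date first returned to the chamber (later first): Baptiste and Kapoor (both 14 Mar 1999); then Mbeki (10 Apr 1998); then Mendoza and Reyes (both 1 Jul 1995); then Pereira (10 Dec 1992); then Farouk (20 Jan 1992).
Baptiste and Kapoor both have terms served 2 terms, so the next rule applies.
Baptiste and Kapoor both have date of appointment to current office 17 Sep 2001, so the next rule applies.
Among Baptiste and Kapoor, alphabetically by surname: Baptiste before Kapoor.
Mendoza and Reyes both have terms served 1 term, so the next rule applies.
Mendoza and Reyes both have date of appointment to current office 17 Oct 2003, so the next rule applies.
Among Mendoza and Reyes, alphabetically by surname: Mendoza before Reyes.
So Mendoza takes precedence.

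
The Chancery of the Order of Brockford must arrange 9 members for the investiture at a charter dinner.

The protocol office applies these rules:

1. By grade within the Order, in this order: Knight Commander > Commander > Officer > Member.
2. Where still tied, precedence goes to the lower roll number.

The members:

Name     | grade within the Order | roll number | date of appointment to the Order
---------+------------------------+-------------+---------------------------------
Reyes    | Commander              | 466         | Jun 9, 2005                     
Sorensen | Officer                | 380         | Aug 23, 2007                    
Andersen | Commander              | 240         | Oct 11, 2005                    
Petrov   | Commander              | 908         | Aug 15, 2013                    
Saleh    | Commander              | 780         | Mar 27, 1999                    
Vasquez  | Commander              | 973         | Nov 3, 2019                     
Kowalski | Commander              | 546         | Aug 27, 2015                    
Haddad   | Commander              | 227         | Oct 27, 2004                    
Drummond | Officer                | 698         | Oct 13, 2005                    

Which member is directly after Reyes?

Kowalski

By grade within the Order: Haddad, Andersen, Reyes, Kowalski, Saleh, Petrov and Vasquez (Commander); then Sorensen and Drummond (Officer).
Among Haddad, Andersen, Reyes, Kowalski, Saleh, Petrov and Vasquez, by roll number (lower first): Haddad (227) before Andersen (240) before Reyes (466) before Kowalski (546) before Saleh (780) before Petrov (908) before Vasquez (973).
Among Sorensen and Drummond, by roll number (lower first): Sorensen (380) before Drummond (698).
Order: Haddad, Andersen, Reyes, Kowalski, Saleh, Petrov, Vasquez, Sorensen, Drummond.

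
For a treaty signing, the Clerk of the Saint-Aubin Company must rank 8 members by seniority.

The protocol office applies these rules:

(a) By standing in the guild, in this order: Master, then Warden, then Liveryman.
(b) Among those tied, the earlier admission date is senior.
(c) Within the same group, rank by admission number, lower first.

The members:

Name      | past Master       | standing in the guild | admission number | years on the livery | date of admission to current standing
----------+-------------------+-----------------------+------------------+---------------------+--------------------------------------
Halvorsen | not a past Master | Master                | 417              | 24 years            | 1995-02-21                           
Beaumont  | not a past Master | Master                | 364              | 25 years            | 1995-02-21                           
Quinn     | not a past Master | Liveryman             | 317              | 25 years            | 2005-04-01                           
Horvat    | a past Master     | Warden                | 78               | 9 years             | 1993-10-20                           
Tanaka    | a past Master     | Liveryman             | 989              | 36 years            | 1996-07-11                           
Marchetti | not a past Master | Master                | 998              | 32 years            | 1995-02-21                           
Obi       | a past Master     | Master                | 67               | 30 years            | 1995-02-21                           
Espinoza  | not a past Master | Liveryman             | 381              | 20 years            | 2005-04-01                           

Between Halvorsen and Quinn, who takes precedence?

By standing in the guild: Obi, Beaumont, Halvorsen and Marchetti (Master); then Horvat (Warden); then Tanaka, Quinn and Espinoza (Liveryman).
Obi, Beaumont, Halvorsen and Marchetti all have date of admission to current standing 1995-02-21, so the next rule applies.
Among Obi, Beaumont, Halvorsen and Marchetti, by admission number (lower first): Obi (67) before Beaumont (364) before Halvorsen (417) before Marchetti (998).
Among Tanaka, Quinn and Espinoza, by date of admission to current standing (earlier first): Tanaka (1996-07-11) before Quinn and Espinoza (2005-04-01).
Among Quinn and Espinoza, by admission number (lower first): Quinn (317) before Espinoza (381).
So Halvorsen takes precedence.

Halvorsen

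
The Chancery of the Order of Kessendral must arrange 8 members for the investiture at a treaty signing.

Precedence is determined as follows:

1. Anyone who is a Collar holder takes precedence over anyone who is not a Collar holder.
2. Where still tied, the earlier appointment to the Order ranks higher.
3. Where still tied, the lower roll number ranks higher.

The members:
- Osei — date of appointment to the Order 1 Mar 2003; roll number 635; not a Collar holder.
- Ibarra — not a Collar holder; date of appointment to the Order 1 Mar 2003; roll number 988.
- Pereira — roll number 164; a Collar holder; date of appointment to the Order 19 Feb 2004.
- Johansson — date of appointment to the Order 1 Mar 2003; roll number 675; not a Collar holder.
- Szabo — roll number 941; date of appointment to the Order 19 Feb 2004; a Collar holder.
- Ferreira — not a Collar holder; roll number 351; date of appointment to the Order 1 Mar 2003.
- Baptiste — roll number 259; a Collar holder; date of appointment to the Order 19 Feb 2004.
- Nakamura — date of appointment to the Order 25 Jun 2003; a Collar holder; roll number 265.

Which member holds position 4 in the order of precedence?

By the first rule: Nakamura, Pereira, Baptiste and Szabo (each a Collar holder); then Ferreira, Osei, Johansson and Ibarra (each not a Collar holder).
Among Nakamura, Pereira, Baptiste and Szabo, by date of appointment to the Order (earlier first): Nakamura (25 Jun 2003) before Pereira, Baptiste and Szabo (19 Feb 2004).
Among Pereira, Baptiste and Szabo, by roll number (lower first): Pereira (164) before Baptiste (259) before Szabo (941).
Ferreira, Osei, Johansson and Ibarra all have date of appointment to the Order 1 Mar 2003, so the next rule applies.
Among Ferreira, Osei, Johansson and Ibarra, by roll number (lower first): Ferreira (351) before Osei (635) before Johansson (675) before Ibarra (988).
Order: Nakamura, Pereira, Baptiste, Szabo, Ferreira, Osei, Johansson, Ibarra.

Szabo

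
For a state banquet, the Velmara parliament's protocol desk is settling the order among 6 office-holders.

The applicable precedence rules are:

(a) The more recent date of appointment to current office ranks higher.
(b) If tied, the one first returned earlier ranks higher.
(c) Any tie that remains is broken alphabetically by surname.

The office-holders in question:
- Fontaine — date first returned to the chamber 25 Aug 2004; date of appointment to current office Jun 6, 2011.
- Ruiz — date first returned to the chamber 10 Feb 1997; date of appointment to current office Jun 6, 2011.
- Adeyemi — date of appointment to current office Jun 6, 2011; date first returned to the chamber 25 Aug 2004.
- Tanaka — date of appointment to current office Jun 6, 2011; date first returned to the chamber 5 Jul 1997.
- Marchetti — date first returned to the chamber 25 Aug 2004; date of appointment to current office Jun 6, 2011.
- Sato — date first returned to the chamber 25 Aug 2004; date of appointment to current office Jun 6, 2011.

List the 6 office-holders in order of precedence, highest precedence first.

By date of appointment to current office (later first): Ruiz, Tanaka, Adeyemi, Fontaine, Marchetti and Sato (each Jun 6, 2011).
Among Ruiz, Tanaka, Adeyemi, Fontaine, Marchetti and Sato, by date first returned to the chamber (earlier first): Ruiz (10 Feb 1997) before Tanaka (5 Jul 1997) before Adeyemi, Fontaine, Marchetti and Sato (25 Aug 2004).
Among Adeyemi, Fontaine, Marchetti and Sato, alphabetically by surname: Adeyemi before Fontaine before Marchetti before Sato.
Full order: Ruiz, Tanaka, Adeyemi, Fontaine, Marchetti, Sato.

Ruiz, Tanaka, Adeyemi, Fontaine, Marchetti, Sato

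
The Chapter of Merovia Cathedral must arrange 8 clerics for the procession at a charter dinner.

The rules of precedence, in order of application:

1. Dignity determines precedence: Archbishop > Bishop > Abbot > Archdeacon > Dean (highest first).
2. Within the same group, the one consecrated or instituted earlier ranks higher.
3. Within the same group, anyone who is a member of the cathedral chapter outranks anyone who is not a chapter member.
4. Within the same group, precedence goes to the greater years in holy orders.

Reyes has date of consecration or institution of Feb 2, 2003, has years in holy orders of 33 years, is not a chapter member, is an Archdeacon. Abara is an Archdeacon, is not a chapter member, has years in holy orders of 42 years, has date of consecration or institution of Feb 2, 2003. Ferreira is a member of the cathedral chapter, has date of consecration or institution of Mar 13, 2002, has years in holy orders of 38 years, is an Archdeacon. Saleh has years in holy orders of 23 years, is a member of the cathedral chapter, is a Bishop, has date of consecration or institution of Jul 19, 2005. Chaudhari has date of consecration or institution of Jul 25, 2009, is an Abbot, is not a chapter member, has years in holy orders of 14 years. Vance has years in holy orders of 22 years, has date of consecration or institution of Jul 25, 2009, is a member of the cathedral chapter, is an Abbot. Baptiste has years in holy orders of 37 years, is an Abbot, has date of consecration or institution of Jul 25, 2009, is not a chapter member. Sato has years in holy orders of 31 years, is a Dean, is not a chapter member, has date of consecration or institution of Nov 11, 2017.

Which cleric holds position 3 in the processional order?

By dignity: Saleh (Bishop); then Vance, Baptiste and Chaudhari (Abbot); then Ferreira, Abara and Reyes (Archdeacon); then Sato (Dean).
Vance, Baptiste and Chaudhari all have date of consecration or institution Jul 25, 2009, so the next rule applies.
Among Vance, Baptiste and Chaudhari, a member of the cathedral chapter before not a chapter member: Vance (a member of the cathedral chapter) before Baptiste and Chaudhari (not a chapter member).
Among Baptiste and Chaudhari, by years in holy orders (higher first): Baptiste (37 years) before Chaudhari (14 years).
Among Ferreira, Abara and Reyes, by date of consecration or institution (earlier first): Ferreira (Mar 13, 2002) before Abara and Reyes (Feb 2, 2003).
Abara and Reyes are each not a chapter member, so the next rule applies.
Among Abara and Reyes, by years in holy orders (higher first): Abara (42 years) before Reyes (33 years).
Order: Saleh, Vance, Baptiste, Chaudhari, Ferreira, Abara, Reyes, Sato.

Baptiste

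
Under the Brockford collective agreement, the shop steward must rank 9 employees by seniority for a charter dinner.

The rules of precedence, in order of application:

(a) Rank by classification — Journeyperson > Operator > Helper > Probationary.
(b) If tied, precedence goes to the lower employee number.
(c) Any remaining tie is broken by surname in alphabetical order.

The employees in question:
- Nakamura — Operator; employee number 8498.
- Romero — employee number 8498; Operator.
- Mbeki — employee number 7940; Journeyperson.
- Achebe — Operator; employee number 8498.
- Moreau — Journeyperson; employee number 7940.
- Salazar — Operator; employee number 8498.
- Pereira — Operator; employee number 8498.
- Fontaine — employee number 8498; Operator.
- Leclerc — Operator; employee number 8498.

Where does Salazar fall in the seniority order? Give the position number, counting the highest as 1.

9

By classification: Mbeki and Moreau (Journeyperson); then Achebe, Fontaine, Leclerc, Nakamura, Pereira, Romero and Salazar (Operator).
Mbeki and Moreau both have employee number 7940, so the next rule applies.
Among Mbeki and Moreau, alphabetically by surname: Mbeki before Moreau.
Achebe, Fontaine, Leclerc, Nakamura, Pereira, Romero and Salazar all have employee number 8498, so the next rule applies.
Among Achebe, Fontaine, Leclerc, Nakamura, Pereira, Romero and Salazar, alphabetically by surname: Achebe before Fontaine before Leclerc before Nakamura before Pereira before Romero before Salazar.
Order: Mbeki, Moreau, Achebe, Fontaine, Leclerc, Nakamura, Pereira, Romero, Salazar. So position 9.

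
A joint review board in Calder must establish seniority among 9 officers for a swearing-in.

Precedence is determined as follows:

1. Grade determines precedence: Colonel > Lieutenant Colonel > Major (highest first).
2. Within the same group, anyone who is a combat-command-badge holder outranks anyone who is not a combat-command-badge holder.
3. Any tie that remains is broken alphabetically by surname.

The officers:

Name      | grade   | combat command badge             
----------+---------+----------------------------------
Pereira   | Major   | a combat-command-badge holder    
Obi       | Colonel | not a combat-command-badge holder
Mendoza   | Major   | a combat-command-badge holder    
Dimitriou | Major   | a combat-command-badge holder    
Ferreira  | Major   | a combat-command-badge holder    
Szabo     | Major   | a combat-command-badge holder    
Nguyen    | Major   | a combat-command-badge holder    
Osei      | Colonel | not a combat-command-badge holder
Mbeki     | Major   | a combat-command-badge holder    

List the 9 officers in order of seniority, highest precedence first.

By grade: Obi and Osei (Colonel); then Dimitriou, Ferreira, Mbeki, Mendoza, Nguyen, Pereira and Szabo (Major).
Obi and Osei are each not a combat-command-badge holder, so the next rule applies.
Among Obi and Osei, alphabetically by surname: Obi before Osei.
Dimitriou, Ferreira, Mbeki, Mendoza, Nguyen, Pereira and Szabo are each a combat-command-badge holder, so the next rule applies.
Among Dimitriou, Ferreira, Mbeki, Mendoza, Nguyen, Pereira and Szabo, alphabetically by surname: Dimitriou before Ferreira before Mbeki before Mendoza before Nguyen before Pereira before Szabo.
Full order: Obi, Osei, Dimitriou, Ferreira, Mbeki, Mendoza, Nguyen, Pereira, Szabo.

Obi, Osei, Dimitriou, Ferreira, Mbeki, Mendoza, Nguyen, Pereira, Szabo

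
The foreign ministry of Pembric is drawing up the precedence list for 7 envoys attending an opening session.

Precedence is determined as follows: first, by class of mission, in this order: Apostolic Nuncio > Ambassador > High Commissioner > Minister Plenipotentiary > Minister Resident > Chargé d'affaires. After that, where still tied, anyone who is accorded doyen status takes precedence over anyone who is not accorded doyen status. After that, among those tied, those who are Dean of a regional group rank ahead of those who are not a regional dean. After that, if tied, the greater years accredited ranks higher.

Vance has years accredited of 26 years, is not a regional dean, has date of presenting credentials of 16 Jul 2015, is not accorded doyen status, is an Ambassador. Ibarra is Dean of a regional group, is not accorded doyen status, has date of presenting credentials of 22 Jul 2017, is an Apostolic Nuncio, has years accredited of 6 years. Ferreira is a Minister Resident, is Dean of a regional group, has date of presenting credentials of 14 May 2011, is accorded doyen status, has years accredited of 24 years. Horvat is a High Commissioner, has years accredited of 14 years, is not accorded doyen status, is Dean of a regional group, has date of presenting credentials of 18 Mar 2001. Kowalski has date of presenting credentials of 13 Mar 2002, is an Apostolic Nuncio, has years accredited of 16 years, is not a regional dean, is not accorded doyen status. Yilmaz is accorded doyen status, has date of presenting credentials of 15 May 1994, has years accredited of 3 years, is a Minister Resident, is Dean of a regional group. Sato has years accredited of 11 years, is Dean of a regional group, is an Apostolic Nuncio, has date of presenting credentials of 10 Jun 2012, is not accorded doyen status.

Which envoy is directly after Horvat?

Ferreira

By class of mission: Sato, Ibarra and Kowalski (Apostolic Nuncio); then Vance (Ambassador); then Horvat (High Commissioner); then Ferreira and Yilmaz (Minister Resident).
Sato, Ibarra and Kowalski are each not accorded doyen status, so the next rule applies.
Among Sato, Ibarra and Kowalski, Dean of a regional group before not a regional dean: Sato and Ibarra (Dean of a regional group) before Kowalski (not a regional dean).
Among Sato and Ibarra, by years accredited (higher first): Sato (11 years) before Ibarra (6 years).
Ferreira and Yilmaz are each accorded doyen status, so the next rule applies.
Ferreira and Yilmaz are each Dean of a regional group, so the next rule applies.
Among Ferreira and Yilmaz, by years accredited (higher first): Ferreira (24 years) before Yilmaz (3 years).
Order: Sato, Ibarra, Kowalski, Vance, Horvat, Ferreira, Yilmaz.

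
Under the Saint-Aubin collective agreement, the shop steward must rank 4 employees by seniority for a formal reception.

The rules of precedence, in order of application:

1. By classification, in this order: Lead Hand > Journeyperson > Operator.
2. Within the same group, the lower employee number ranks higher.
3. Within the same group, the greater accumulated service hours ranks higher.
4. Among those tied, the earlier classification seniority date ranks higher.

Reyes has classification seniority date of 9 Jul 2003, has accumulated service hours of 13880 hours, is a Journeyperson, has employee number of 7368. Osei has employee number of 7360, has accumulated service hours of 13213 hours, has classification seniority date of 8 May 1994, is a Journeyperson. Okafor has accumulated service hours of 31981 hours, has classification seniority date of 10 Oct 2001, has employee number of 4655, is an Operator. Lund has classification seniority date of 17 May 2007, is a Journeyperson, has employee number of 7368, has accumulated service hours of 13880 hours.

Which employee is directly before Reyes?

By classification: Osei, Reyes and Lund (Journeyperson); then Okafor (Operator).
Among Osei, Reyes and Lund, by employee number (lower first): Osei (7360) before Reyes and Lund (7368).
Reyes and Lund both have accumulated service hours 13880 hours, so the next rule applies.
Among Reyes and Lund, by classification seniority date (earlier first): Reyes (9 Jul 2003) before Lund (17 May 2007).
Order: Osei, Reyes, Lund, Okafor.

Osei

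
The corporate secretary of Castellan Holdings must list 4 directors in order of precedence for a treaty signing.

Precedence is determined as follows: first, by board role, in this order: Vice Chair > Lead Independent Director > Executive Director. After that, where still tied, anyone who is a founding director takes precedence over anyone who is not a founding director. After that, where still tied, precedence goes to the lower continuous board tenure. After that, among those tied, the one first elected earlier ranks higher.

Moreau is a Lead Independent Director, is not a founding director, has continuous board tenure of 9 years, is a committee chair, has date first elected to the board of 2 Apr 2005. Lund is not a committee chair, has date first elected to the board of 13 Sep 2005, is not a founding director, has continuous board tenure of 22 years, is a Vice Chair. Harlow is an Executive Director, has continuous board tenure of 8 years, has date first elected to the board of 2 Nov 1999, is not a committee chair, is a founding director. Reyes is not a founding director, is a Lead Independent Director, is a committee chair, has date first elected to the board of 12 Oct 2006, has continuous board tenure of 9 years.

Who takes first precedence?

By board role: Lund (Vice Chair); then Moreau and Reyes (Lead Independent Director); then Harlow (Executive Director).
Moreau and Reyes are each not a founding director, so the next rule applies.
Moreau and Reyes both have continuous board tenure 9 years, so the next rule applies.
Among Moreau and Reyes, by date first elected to the board (earlier first): Moreau (2 Apr 2005) before Reyes (12 Oct 2006).
Order: Lund, Moreau, Reyes, Harlow.

Lund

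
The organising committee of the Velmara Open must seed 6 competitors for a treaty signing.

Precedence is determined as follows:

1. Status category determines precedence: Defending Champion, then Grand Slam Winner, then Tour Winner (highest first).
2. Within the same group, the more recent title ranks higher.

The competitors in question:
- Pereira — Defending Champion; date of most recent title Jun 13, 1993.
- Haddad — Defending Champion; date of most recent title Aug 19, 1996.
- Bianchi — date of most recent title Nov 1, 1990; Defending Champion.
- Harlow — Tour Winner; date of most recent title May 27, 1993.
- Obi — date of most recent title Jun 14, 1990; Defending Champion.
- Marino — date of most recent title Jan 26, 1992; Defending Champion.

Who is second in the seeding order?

By status category: Haddad, Pereira, Marino, Bianchi and Obi (Defending Champion); then Harlow (Tour Winner).
Among Haddad, Pereira, Marino, Bianchi and Obi, by date of most recent title (later first): Haddad (Aug 19, 1996) before Pereira (Jun 13, 1993) before Marino (Jan 26, 1992) before Bianchi (Nov 1, 1990) before Obi (Jun 14, 1990).
Order: Haddad, Pereira, Marino, Bianchi, Obi, Harlow.

Pereira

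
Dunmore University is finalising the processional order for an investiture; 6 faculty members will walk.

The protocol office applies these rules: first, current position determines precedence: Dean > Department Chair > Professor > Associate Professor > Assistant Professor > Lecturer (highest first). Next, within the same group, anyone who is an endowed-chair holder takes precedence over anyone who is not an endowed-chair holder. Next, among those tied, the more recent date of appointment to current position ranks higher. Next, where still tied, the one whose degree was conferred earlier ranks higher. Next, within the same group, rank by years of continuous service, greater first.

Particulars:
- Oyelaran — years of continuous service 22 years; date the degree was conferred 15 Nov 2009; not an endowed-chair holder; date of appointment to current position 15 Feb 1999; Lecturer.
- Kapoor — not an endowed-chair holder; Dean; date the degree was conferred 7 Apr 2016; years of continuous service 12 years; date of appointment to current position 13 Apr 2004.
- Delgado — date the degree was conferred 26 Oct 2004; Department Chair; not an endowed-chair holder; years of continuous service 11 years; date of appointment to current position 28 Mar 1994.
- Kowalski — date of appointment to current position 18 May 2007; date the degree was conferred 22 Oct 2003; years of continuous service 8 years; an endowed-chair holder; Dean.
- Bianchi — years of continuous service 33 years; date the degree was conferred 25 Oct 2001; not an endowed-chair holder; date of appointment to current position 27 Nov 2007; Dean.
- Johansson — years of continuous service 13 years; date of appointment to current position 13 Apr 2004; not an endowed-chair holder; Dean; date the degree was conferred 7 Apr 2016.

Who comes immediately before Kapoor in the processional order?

By current position: Kowalski, Bianchi, Johansson and Kapoor (Dean); then Delgado (Department Chair); then Oyelaran (Lecturer).
Among Kowalski, Bianchi, Johansson and Kapoor, an endowed-chair holder before not an endowed-chair holder: Kowalski (an endowed-chair holder) before Bianchi, Johansson and Kapoor (not an endowed-chair holder).
Among Bianchi, Johansson and Kapoor, by date of appointment to current position (later first): Bianchi (27 Nov 2007) before Johansson and Kapoor (13 Apr 2004).
Johansson and Kapoor both have date the degree was conferred 7 Apr 2016, so the next rule applies.
Among Johansson and Kapoor, by years of continuous service (higher first): Johansson (13 years) before Kapoor (12 years).
Order: Kowalski, Bianchi, Johansson, Kapoor, Delgado, Oyelaran.

Johansson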